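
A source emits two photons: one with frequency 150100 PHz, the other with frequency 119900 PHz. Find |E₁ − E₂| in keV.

Using E = hf: E₁ = 9.9457·10^-14 J, E₂ = 7.9447·10^-14 J.
|ΔE| = |9.9457·10^-14 − 7.9447·10^-14| = 2.00·10^-14 J = 125 keV.

125 keV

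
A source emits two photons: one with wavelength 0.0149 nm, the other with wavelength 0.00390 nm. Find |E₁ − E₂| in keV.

Using E = hc/λ: E₁ = 1.333 × 10^-14 J, E₂ = 5.093 × 10^-14 J.
|ΔE| = |1.333 × 10^-14 − 5.093 × 10^-14| = 3.76 × 10^-14 J = 235 keV.

235 keV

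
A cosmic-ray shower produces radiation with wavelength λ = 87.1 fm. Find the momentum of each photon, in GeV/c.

Use h = 6.62607015 × 10^-34 J·s, c = 2.99792458 × 10^8 m/s, 1 eV = 1.602176634 × 10^-19 J.
First convert: λ = 87.1 fm = 8.71 × 10^-14 m.
Since p = h/λ for a photon, p = 7.607 × 10^-21 kg·m/s.
Converting to GeV/c: p = 0.01423 GeV/c ≈ 0.0142 GeV/c.

0.0142 GeV/c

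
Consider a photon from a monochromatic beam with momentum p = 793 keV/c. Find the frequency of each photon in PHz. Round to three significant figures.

1.92 × 10^5 PHz

In SI units: p = 793 keV/c = 4.2380 × 10^-22 kg·m/s.
The photon relation is f = pc/h, giving f = 1.917 × 10^20 Hz.
Converting to PHz: f = 191700 PHz ≈ 1.92 × 10^5 PHz.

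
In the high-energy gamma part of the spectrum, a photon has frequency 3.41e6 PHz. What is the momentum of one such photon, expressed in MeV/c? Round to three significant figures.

Take h = 6.62607015e-34 J·s, c = 2.99792458e8 m/s, 1 eV = 1.602176634e-19 J.
Convert to SI: f = 3.41e6 PHz = 3.41e21 Hz.
Since p = hf/c for a photon, p = 7.537e-21 kg·m/s.
Converting to MeV/c: p = 14.10 MeV/c ≈ 14.1 MeV/c.

14.1 MeV/c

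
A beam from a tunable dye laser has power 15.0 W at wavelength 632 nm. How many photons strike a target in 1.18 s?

5.63 × 10^19 photons

Total energy: E_total = P·t = 15.0 × 1.18 = 17.70 J.
Per-photon energy: E = 3.143 × 10^-19 J.
N = E_total / E_photon = 5.63 × 10^19.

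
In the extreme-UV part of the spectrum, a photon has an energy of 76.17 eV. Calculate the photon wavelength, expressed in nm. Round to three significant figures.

Use h = 6.62607015e-34 J·s, c = 2.99792458e8 m/s, 1 eV = 1.602176634e-19 J.
Convert to SI: E = 76.17 eV = 1.2204e-17 J.
Apply λ = hc/E: λ = 1.628e-8 m.
Converting to nm: λ = 16.28 nm ≈ 16.3 nm.

16.3 nm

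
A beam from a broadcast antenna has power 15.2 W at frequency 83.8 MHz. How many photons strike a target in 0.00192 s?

5.26e23 photons

Total energy: E_total = P·t = 15.2 × 0.00192 = 0.02918 J.
Per-photon energy: E = 5.553e-26 J.
N = E_total / E_photon = 5.26e23.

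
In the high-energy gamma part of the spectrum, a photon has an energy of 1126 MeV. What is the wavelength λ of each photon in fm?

Take h = 6.62607015e-34 J·s, c = 2.99792458e8 m/s, 1 eV = 1.602176634e-19 J.
Convert to SI: E = 1126 MeV = 1.8041e-10 J.
For a photon λ = hc/E, so λ = 1.101e-15 m.
Converting to fm: λ = 1.101 fm ≈ 1.10 fm.

1.10 fm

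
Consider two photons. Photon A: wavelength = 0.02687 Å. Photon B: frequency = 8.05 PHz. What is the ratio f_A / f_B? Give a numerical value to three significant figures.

1.39·10^4

f_A = 1.116·10^20 Hz (from wavelength = 0.02687 Å, via f = c/λ).
f_B = 8.050·10^15 Hz (from frequency = 8.05 PHz, via f given directly).
Ratio = 1.116·10^20 / 8.050·10^15 = 1.39·10^4.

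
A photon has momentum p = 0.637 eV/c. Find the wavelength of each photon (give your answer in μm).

(h = 6.62607015e-34 J·s, c = 2.99792458e8 m/s, 1 eV = 1.602176634e-19 J.)
First convert: p = 0.637 eV/c = 3.4043e-28 kg·m/s.
Since λ = h/p for a photon, λ = 1.946e-6 m.
Converting to μm: λ = 1.946 μm ≈ 1.95 μm.

1.95 μm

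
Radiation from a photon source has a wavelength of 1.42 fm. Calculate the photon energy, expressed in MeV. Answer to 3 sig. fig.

873 MeV

In SI units: λ = 1.42 fm = 1.42 × 10^-15 m.
Apply E = hc/λ: E = 1.399 × 10^-10 J.
Converting to MeV: E = 873.1 MeV ≈ 873 MeV.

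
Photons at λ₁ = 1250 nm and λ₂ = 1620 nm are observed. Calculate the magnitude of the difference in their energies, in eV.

Using E = hc/λ: E₁ = 1.589 × 10^-19 J, E₂ = 1.226 × 10^-19 J.
|ΔE| = |1.589 × 10^-19 − 1.226 × 10^-19| = 3.63 × 10^-20 J = 0.227 eV.

0.227 eV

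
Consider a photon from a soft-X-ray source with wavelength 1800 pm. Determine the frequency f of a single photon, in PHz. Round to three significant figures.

In SI units: λ = 1800 pm = 1.8 × 10^-9 m.
For a photon f = c/λ, so f = 1.666 × 10^17 Hz.
Converting to PHz: f = 166.6 PHz ≈ 167 PHz.

167 PHz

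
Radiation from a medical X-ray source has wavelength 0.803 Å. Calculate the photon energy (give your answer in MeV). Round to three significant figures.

(h = 6.62607015e-34 J·s, c = 2.99792458e8 m/s, 1 eV = 1.602176634e-19 J.)
First convert: λ = 0.803 Å = 8.03e-11 m.
Apply E = hc/λ: E = 2.474e-15 J.
Converting to MeV: E = 0.01544 MeV ≈ 0.0154 MeV.

0.0154 MeV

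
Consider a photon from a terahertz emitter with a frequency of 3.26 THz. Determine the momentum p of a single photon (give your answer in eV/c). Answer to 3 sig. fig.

Use h = 6.62607015 × 10^-34 J·s, c = 2.99792458 × 10^8 m/s, 1 eV = 1.602176634 × 10^-19 J.
Convert to SI: f = 3.26 THz = 3.26 × 10^12 Hz.
The photon relation is p = hf/c, giving p = 7.205 × 10^-30 kg·m/s.
Converting to eV/c: p = 0.01348 eV/c ≈ 0.0135 eV/c.

0.0135 eV/c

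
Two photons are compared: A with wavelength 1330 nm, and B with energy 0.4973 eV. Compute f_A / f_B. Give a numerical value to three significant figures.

1.87

f_A = 2.254e14 Hz (from wavelength = 1330 nm, via f = c/λ).
f_B = 1.202e14 Hz (from energy = 0.4973 eV, via f = E/h).
Ratio = 2.254e14 / 1.202e14 = 1.87.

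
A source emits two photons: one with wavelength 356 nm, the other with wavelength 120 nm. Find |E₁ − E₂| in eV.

6.85 eV

Using E = hc/λ: E₁ = 5.580·10^-19 J, E₂ = 1.655·10^-18 J.
|ΔE| = |5.580·10^-19 − 1.655·10^-18| = 1.10·10^-18 J = 6.85 eV.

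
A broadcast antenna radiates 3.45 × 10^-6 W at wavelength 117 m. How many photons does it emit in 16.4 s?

Total energy: E_total = P·t = 3.45 × 10^-6 × 16.4 = 5.658 × 10^-5 J.
Per-photon energy: E = 1.698 × 10^-27 J.
N = E_total / E_photon = 3.33 × 10^22.

3.33 × 10^22 photons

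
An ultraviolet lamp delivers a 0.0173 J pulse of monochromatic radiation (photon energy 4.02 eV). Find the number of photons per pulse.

2.69 × 10^16 photons

Per-photon energy: E = 6.441 × 10^-19 J (from energy = 4.02 eV).
N = E_total / E_photon = 0.0173 J / 6.441 × 10^-19 J = 2.69 × 10^16.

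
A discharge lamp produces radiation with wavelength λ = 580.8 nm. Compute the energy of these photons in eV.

Take h = 6.62607015 × 10^-34 J·s, c = 2.99792458 × 10^8 m/s, 1 eV = 1.602176634 × 10^-19 J.
Convert to SI: λ = 580.8 nm = 5.808 × 10^-7 m.
For a photon E = hc/λ, so E = 3.420 × 10^-19 J.
Converting to eV: E = 2.135 eV ≈ 2.13 eV.

2.13 eV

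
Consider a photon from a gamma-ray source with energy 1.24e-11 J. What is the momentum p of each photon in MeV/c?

Since p = E/c for a photon, p = 4.136e-20 kg·m/s.
Converting to MeV/c: p = 77.39 MeV/c ≈ 77.4 MeV/c.

77.4 MeV/c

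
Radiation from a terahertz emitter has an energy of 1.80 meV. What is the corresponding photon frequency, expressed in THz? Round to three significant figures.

In SI units: E = 1.80 meV = 2.8839·10^-22 J.
Apply f = E/h: f = 4.352·10^11 Hz.
Converting to THz: f = 0.4352 THz ≈ 0.435 THz.

0.435 THz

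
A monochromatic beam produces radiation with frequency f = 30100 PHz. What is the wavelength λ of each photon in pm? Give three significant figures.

Use c = 2.99792458 × 10^8 m/s.
Convert to SI: f = 30100 PHz = 3.01 × 10^19 Hz.
Since λ = c/f for a photon, λ = 9.960 × 10^-12 m.
Converting to pm: λ = 9.960 pm ≈ 9.96 pm.

9.96 pm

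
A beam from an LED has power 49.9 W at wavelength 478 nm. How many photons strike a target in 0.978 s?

1.17 × 10^20 photons

Total energy: E_total = P·t = 49.9 × 0.978 = 48.80 J.
Per-photon energy: E = 4.156 × 10^-19 J.
N = E_total / E_photon = 1.17 × 10^20.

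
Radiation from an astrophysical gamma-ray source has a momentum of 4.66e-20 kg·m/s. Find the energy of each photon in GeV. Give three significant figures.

0.0872 GeV

Take c = 2.99792458e8 m/s, 1 eV = 1.602176634e-19 J.
The photon relation is E = pc, giving E = 1.397e-11 J.
Converting to GeV: E = 0.08720 GeV ≈ 0.0872 GeV.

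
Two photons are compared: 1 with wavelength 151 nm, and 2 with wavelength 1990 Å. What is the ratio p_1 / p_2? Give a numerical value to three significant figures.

1.32

p_1 = 4.388 × 10^-27 kg·m/s (from wavelength = 151 nm, via p = h/λ).
p_2 = 3.330 × 10^-27 kg·m/s (from wavelength = 1990 Å, via p = h/λ).
Ratio = 4.388 × 10^-27 / 3.330 × 10^-27 = 1.32.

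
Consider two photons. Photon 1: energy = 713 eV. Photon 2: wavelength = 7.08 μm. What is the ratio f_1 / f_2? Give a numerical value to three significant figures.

4070

f_1 = 1.724e17 Hz (from energy = 713 eV, via f = E/h).
f_2 = 4.234e13 Hz (from wavelength = 7.08 μm, via f = c/λ).
Ratio = 1.724e17 / 4.234e13 = 4070.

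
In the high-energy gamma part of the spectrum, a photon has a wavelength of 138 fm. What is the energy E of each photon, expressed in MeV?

8.98 MeV

In SI units: λ = 138 fm = 1.38e-13 m.
For a photon E = hc/λ, so E = 1.439e-12 J.
Converting to MeV: E = 8.984 MeV ≈ 8.98 MeV.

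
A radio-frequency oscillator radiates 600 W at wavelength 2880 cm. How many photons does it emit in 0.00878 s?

Total energy: E_total = P·t = 600 × 0.00878 = 5.268 J.
Per-photon energy: E = 6.897e-27 J.
N = E_total / E_photon = 7.64e26.

7.64e26 photons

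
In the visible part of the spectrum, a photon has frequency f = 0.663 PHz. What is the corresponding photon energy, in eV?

2.74 eV

First convert: f = 0.663 PHz = 6.63 × 10^14 Hz.
Apply E = hf: E = 4.393 × 10^-19 J.
Converting to eV: E = 2.742 eV ≈ 2.74 eV.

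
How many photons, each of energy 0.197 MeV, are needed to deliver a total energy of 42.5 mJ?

1.35 × 10^12 photons

Per-photon energy: E = 3.156 × 10^-14 J (from energy = 0.197 MeV).
N = E_total / E_photon = 0.0425 J / 3.156 × 10^-14 J = 1.35 × 10^12.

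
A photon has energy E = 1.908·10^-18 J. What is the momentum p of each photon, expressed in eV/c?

For a photon p = E/c, so p = 6.364·10^-27 kg·m/s.
Converting to eV/c: p = 11.91 eV/c ≈ 11.9 eV/c.

11.9 eV/c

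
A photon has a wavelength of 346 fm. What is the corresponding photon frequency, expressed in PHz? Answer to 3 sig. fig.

8.66·10^5 PHz

In SI units: λ = 346 fm = 3.46·10^-13 m.
The photon relation is f = c/λ, giving f = 8.665·10^20 Hz.
Converting to PHz: f = 866500 PHz ≈ 8.66·10^5 PHz.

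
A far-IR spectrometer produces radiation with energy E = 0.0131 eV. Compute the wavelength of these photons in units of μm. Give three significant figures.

94.6 μm

Take h = 6.62607015e-34 J·s, c = 2.99792458e8 m/s, 1 eV = 1.602176634e-19 J.
In SI units: E = 0.0131 eV = 2.0989e-21 J.
Apply λ = hc/E: λ = 9.464e-5 m.
Converting to μm: λ = 94.64 μm ≈ 94.6 μm.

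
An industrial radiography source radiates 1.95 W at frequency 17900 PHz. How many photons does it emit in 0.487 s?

Total energy: E_total = P·t = 1.95 × 0.487 = 0.9496 J.
Per-photon energy: E = 1.186·10^-14 J.
N = E_total / E_photon = 8.01·10^13.

8.01·10^13 photons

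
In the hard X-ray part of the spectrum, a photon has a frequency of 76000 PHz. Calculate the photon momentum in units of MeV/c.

First convert: f = 76000 PHz = 7.60 × 10^19 Hz.
Apply p = hf/c: p = 1.680 × 10^-22 kg·m/s.
Converting to MeV/c: p = 0.3143 MeV/c ≈ 0.314 MeV/c.

0.314 MeV/c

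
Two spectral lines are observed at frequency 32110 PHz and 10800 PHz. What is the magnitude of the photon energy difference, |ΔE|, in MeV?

Using E = hf: E₁ = 2.1276 × 10^-14 J, E₂ = 7.1562 × 10^-15 J.
|ΔE| = |2.1276 × 10^-14 − 7.1562 × 10^-15| = 1.41 × 10^-14 J = 0.0881 MeV.

0.0881 MeV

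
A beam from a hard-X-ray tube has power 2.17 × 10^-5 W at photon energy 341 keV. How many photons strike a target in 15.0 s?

Total energy: E_total = P·t = 2.17 × 10^-5 × 15.0 = 3.255 × 10^-4 J.
Per-photon energy: E = 5.463 × 10^-14 J.
N = E_total / E_photon = 5.96 × 10^9.

5.96 × 10^9 photons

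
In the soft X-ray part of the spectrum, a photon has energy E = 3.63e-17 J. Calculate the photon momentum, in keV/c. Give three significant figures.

0.227 keV/c

The photon relation is p = E/c, giving p = 1.211e-25 kg·m/s.
Converting to keV/c: p = 0.2266 keV/c ≈ 0.227 keV/c.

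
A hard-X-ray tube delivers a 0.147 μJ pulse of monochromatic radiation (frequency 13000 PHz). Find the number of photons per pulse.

1.71·10^7 photons

Per-photon energy: E = 8.614·10^-15 J (from frequency = 13000 PHz).
N = E_total / E_photon = 1.47·10^-7 J / 8.614·10^-15 J = 1.71·10^7.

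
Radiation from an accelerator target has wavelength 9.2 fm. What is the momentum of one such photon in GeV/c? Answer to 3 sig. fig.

In SI units: λ = 9.2 fm = 9.2e-15 m.
The photon relation is p = h/λ, giving p = 7.202e-20 kg·m/s.
Converting to GeV/c: p = 0.1348 GeV/c ≈ 0.135 GeV/c.

0.135 GeV/c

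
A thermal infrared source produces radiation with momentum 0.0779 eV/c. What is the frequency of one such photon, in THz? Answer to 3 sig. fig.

(h = 6.62607015 × 10^-34 J·s, c = 2.99792458 × 10^8 m/s, 1 eV = 1.602176634 × 10^-19 J.)
First convert: p = 0.0779 eV/c = 4.1632 × 10^-29 kg·m/s.
Apply f = pc/h: f = 1.884 × 10^13 Hz.
Converting to THz: f = 18.84 THz ≈ 18.8 THz.

18.8 THz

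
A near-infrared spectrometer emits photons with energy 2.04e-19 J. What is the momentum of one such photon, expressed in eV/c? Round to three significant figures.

1.27 eV/c

Use c = 2.99792458e8 m/s, 1 eV = 1.602176634e-19 J.
For a photon p = E/c, so p = 6.805e-28 kg·m/s.
Converting to eV/c: p = 1.273 eV/c ≈ 1.27 eV/c.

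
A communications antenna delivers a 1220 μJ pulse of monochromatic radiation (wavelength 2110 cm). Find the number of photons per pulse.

Per-photon energy: E = 9.414e-27 J (from wavelength = 2110 cm).
N = E_total / E_photon = 0.00122 J / 9.414e-27 J = 1.30e23.

1.30e23 photons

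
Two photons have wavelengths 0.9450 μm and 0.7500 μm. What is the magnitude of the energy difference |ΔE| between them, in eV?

0.341 eV

Using E = hc/λ: E₁ = 2.1021·10^-19 J, E₂ = 2.6486·10^-19 J.
|ΔE| = |2.1021·10^-19 − 2.6486·10^-19| = 5.47·10^-20 J = 0.341 eV.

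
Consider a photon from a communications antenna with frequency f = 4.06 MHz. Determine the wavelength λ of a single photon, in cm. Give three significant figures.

7380 cm

Convert to SI: f = 4.06 MHz = 4.06e6 Hz.
The photon relation is λ = c/f, giving λ = 73.84 m.
Converting to cm: λ = 7384 cm ≈ 7380 cm.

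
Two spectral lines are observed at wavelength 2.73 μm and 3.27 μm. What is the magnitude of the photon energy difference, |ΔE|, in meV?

Using E = hc/λ: E₁ = 7.276·10^-20 J, E₂ = 6.075·10^-20 J.
|ΔE| = |7.276·10^-20 − 6.075·10^-20| = 1.20·10^-20 J = 75.0 meV.

75.0 meV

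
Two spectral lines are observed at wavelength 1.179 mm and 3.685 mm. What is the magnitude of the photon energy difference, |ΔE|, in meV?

0.715 meV

Using E = hc/λ: E₁ = 1.6849e-22 J, E₂ = 5.3906e-23 J.
|ΔE| = |1.6849e-22 − 5.3906e-23| = 1.15e-22 J = 0.715 meV.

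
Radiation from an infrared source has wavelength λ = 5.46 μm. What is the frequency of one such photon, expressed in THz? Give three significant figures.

54.9 THz

Use c = 2.99792458 × 10^8 m/s.
First convert: λ = 5.46 μm = 5.46 × 10^-6 m.
The photon relation is f = c/λ, giving f = 5.491 × 10^13 Hz.
Converting to THz: f = 54.91 THz ≈ 54.9 THz.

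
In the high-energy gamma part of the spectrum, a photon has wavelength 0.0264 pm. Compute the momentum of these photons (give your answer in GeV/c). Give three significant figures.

Use h = 6.62607015 × 10^-34 J·s, c = 2.99792458 × 10^8 m/s, 1 eV = 1.602176634 × 10^-19 J.
First convert: λ = 0.0264 pm = 2.64 × 10^-14 m.
For a photon p = h/λ, so p = 2.510 × 10^-20 kg·m/s.
Converting to GeV/c: p = 0.04696 GeV/c ≈ 0.0470 GeV/c.

0.0470 GeV/c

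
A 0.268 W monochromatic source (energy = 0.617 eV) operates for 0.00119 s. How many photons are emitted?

3.23e15 photons

Total energy: E_total = P·t = 0.268 × 0.00119 = 3.189e-4 J.
Per-photon energy: E = 9.885e-20 J.
N = E_total / E_photon = 3.23e15.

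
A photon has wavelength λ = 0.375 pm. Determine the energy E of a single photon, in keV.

3310 keV

First convert: λ = 0.375 pm = 3.75 × 10^-13 m.
The photon relation is E = hc/λ, giving E = 5.297 × 10^-13 J.
Converting to keV: E = 3306 keV ≈ 3310 keV.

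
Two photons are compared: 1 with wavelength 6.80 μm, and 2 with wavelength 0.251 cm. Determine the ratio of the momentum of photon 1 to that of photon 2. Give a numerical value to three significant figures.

p_1 = 9.744e-29 kg·m/s (from wavelength = 6.80 μm, via p = h/λ).
p_2 = 2.640e-31 kg·m/s (from wavelength = 0.251 cm, via p = h/λ).
Ratio = 9.744e-29 / 2.640e-31 = 369.

369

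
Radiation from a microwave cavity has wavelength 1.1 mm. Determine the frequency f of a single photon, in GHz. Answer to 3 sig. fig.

Take c = 2.99792458e8 m/s.
Convert to SI: λ = 1.1 mm = 0.0011 m.
Since f = c/λ for a photon, f = 2.725e11 Hz.
Converting to GHz: f = 272.5 GHz ≈ 273 GHz.

273 GHz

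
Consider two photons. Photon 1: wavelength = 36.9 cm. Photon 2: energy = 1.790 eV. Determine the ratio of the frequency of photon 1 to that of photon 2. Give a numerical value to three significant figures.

1.88e-6

f_1 = 8.124e8 Hz (from wavelength = 36.9 cm, via f = c/λ).
f_2 = 4.328e14 Hz (from energy = 1.790 eV, via f = E/h).
Ratio = 8.124e8 / 4.328e14 = 1.88e-6.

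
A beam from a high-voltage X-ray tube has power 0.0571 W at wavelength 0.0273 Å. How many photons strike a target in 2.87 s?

Total energy: E_total = P·t = 0.0571 × 2.87 = 0.1639 J.
Per-photon energy: E = 7.276·10^-14 J.
N = E_total / E_photon = 2.25·10^12.

2.25·10^12 photons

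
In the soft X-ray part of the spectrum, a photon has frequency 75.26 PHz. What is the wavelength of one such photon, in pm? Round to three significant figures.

In SI units: f = 75.26 PHz = 7.526e16 Hz.
Apply λ = c/f: λ = 3.983e-9 m.
Converting to pm: λ = 3983 pm ≈ 3980 pm.

3980 pm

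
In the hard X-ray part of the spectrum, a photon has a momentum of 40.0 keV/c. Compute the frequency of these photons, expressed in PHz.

9670 PHz

Use h = 6.62607015e-34 J·s, c = 2.99792458e8 m/s, 1 eV = 1.602176634e-19 J.
Convert to SI: p = 40.0 keV/c = 2.1377e-23 kg·m/s.
For a photon f = pc/h, so f = 9.672e18 Hz.
Converting to PHz: f = 9672 PHz ≈ 9670 PHz.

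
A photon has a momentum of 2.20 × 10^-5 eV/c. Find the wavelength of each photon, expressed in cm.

(h = 6.62607015 × 10^-34 J·s, c = 2.99792458 × 10^8 m/s, 1 eV = 1.602176634 × 10^-19 J.)
First convert: p = 2.20 × 10^-5 eV/c = 1.1757 × 10^-32 kg·m/s.
Apply λ = h/p: λ = 0.05636 m.
Converting to cm: λ = 5.636 cm ≈ 5.64 cm.

5.64 cm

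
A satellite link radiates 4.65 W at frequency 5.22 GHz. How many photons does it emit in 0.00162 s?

Total energy: E_total = P·t = 4.65 × 0.00162 = 0.007533 J.
Per-photon energy: E = 3.459·10^-24 J.
N = E_total / E_photon = 2.18·10^21.

2.18·10^21 photons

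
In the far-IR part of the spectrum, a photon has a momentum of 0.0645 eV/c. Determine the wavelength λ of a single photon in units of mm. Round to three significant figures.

In SI units: p = 0.0645 eV/c = 3.4471 × 10^-29 kg·m/s.
Since λ = h/p for a photon, λ = 1.922 × 10^-5 m.
Converting to mm: λ = 0.01922 mm ≈ 0.0192 mm.

0.0192 mm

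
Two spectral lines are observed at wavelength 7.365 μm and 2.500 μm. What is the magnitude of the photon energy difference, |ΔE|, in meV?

328 meV

Using E = hc/λ: E₁ = 2.6971 × 10^-20 J, E₂ = 7.9458 × 10^-20 J.
|ΔE| = |2.6971 × 10^-20 − 7.9458 × 10^-20| = 5.25 × 10^-20 J = 328 meV.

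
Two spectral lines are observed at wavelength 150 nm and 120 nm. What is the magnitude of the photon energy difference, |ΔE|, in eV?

2.07 eV

Using E = hc/λ: E₁ = 1.324 × 10^-18 J, E₂ = 1.655 × 10^-18 J.
|ΔE| = |1.324 × 10^-18 − 1.655 × 10^-18| = 3.31 × 10^-19 J = 2.07 eV.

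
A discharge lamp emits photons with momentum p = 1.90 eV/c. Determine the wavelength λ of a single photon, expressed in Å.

Take h = 6.62607015·10^-34 J·s, c = 2.99792458·10^8 m/s, 1 eV = 1.602176634·10^-19 J.
In SI units: p = 1.90 eV/c = 1.0154·10^-27 kg·m/s.
Since λ = h/p for a photon, λ = 6.525·10^-7 m.
Converting to Å: λ = 6525 Å ≈ 6530 Å.

6530 Å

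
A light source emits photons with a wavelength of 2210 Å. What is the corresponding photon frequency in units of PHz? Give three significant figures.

1.36 PHz

(c = 2.99792458 × 10^8 m/s.)
Convert to SI: λ = 2210 Å = 2.21 × 10^-7 m.
For a photon f = c/λ, so f = 1.357 × 10^15 Hz.
Converting to PHz: f = 1.357 PHz ≈ 1.36 PHz.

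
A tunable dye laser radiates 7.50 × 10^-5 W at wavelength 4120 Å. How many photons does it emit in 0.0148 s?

Total energy: E_total = P·t = 7.50 × 10^-5 × 0.0148 = 1.110 × 10^-6 J.
Per-photon energy: E = 4.821 × 10^-19 J.
N = E_total / E_photon = 2.30 × 10^12.

2.30 × 10^12 photons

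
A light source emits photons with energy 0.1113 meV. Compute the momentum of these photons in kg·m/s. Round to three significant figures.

5.95 × 10^-32 kg·m/s

First convert: E = 0.1113 meV = 1.7832 × 10^-23 J.
Since p = E/c for a photon, p = 5.948 × 10^-32 kg·m/s.
So p ≈ 5.95 × 10^-32 kg·m/s.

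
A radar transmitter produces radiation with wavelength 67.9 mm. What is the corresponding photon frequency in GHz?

4.42 GHz

Take c = 2.99792458 × 10^8 m/s.
In SI units: λ = 67.9 mm = 0.0679 m.
Apply f = c/λ: f = 4.415 × 10^9 Hz.
Converting to GHz: f = 4.415 GHz ≈ 4.42 GHz.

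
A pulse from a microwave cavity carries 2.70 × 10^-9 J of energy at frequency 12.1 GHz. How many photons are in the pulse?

3.37 × 10^14 photons

Per-photon energy: E = 8.018 × 10^-24 J (from frequency = 12.1 GHz).
N = E_total / E_photon = 2.70 × 10^-9 J / 8.018 × 10^-24 J = 3.37 × 10^14.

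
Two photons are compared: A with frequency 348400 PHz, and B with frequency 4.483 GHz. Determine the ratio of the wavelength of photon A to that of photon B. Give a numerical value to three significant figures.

1.29 × 10^-11

λ_A = 8.605 × 10^-13 m (from frequency = 348400 PHz, via λ = c/f).
λ_B = 0.06687 m (from frequency = 4.483 GHz, via λ = c/f).
Ratio = 8.605 × 10^-13 / 0.06687 = 1.29 × 10^-11.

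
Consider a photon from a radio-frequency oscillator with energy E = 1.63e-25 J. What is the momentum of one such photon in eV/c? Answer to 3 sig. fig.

1.02e-6 eV/c

Apply p = E/c: p = 5.437e-34 kg·m/s.
Converting to eV/c: p = 1.017e-6 eV/c ≈ 1.02e-6 eV/c.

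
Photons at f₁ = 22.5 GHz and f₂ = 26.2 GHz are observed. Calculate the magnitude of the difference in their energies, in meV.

0.0153 meV

Using E = hf: E₁ = 1.491 × 10^-23 J, E₂ = 1.736 × 10^-23 J.
|ΔE| = |1.491 × 10^-23 − 1.736 × 10^-23| = 2.45 × 10^-24 J = 0.0153 meV.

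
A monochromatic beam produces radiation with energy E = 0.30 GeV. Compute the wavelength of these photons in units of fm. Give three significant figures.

First convert: E = 0.30 GeV = 4.8065 × 10^-11 J.
The photon relation is λ = hc/E, giving λ = 4.133 × 10^-15 m.
Converting to fm: λ = 4.133 fm ≈ 4.13 fm.

4.13 fm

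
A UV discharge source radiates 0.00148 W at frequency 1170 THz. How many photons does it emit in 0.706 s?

Total energy: E_total = P·t = 0.00148 × 0.706 = 0.001045 J.
Per-photon energy: E = 7.753 × 10^-19 J.
N = E_total / E_photon = 1.35 × 10^15.

1.35 × 10^15 photons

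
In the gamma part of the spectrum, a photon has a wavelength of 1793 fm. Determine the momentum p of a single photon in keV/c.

691 keV/c

Use h = 6.62607015·10^-34 J·s, c = 2.99792458·10^8 m/s, 1 eV = 1.602176634·10^-19 J.
Convert to SI: λ = 1793 fm = 1.793·10^-12 m.
Apply p = h/λ: p = 3.696·10^-22 kg·m/s.
Converting to keV/c: p = 691.5 keV/c ≈ 691 keV/c.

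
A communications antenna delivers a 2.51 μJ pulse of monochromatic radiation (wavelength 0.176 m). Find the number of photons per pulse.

Per-photon energy: E = 1.129e-24 J (from wavelength = 0.176 m).
N = E_total / E_photon = 2.51e-6 J / 1.129e-24 J = 2.22e18.

2.22e18 photons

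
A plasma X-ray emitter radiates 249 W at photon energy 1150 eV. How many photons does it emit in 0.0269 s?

3.64e16 photons

Total energy: E_total = P·t = 249 × 0.0269 = 6.698 J.
Per-photon energy: E = 1.843e-16 J.
N = E_total / E_photon = 3.64e16.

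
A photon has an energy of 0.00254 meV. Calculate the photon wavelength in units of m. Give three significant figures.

Use h = 6.62607015e-34 J·s, c = 2.99792458e8 m/s, 1 eV = 1.602176634e-19 J.
First convert: E = 0.00254 meV = 4.0695e-25 J.
Since λ = hc/E for a photon, λ = 0.4881 m.
So λ ≈ 0.488 m.

0.488 m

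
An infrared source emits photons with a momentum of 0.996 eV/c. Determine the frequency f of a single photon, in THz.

First convert: p = 0.996 eV/c = 5.3229e-28 kg·m/s.
Since f = pc/h for a photon, f = 2.408e14 Hz.
Converting to THz: f = 240.8 THz ≈ 241 THz.

241 THz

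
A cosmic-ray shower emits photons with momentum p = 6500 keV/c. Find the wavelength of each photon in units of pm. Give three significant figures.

0.191 pm

Use h = 6.62607015e-34 J·s, c = 2.99792458e8 m/s, 1 eV = 1.602176634e-19 J.
In SI units: p = 6500 keV/c = 3.4738e-21 kg·m/s.
Apply λ = h/p: λ = 1.907e-13 m.
Converting to pm: λ = 0.1907 pm ≈ 0.191 pm.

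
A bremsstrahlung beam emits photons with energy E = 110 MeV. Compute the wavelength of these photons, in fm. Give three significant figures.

Use h = 6.62607015 × 10^-34 J·s, c = 2.99792458 × 10^8 m/s, 1 eV = 1.602176634 × 10^-19 J.
In SI units: E = 110 MeV = 1.7624 × 10^-11 J.
For a photon λ = hc/E, so λ = 1.127 × 10^-14 m.
Converting to fm: λ = 11.27 fm ≈ 11.3 fm.

11.3 fm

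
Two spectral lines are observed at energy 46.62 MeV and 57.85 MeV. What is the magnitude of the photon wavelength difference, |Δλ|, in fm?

Using λ = hc/E: λ₁ = 2.6595e-14 m, λ₂ = 2.1432e-14 m.
|Δλ| = |2.6595e-14 − 2.1432e-14| = 5.16e-15 m = 5.16 fm.

5.16 fm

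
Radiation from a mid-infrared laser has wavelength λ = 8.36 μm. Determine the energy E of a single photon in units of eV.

Take h = 6.62607015 × 10^-34 J·s, c = 2.99792458 × 10^8 m/s, 1 eV = 1.602176634 × 10^-19 J.
In SI units: λ = 8.36 μm = 8.36 × 10^-6 m.
Since E = hc/λ for a photon, E = 2.376 × 10^-20 J.
Converting to eV: E = 0.1483 eV ≈ 0.148 eV.

0.148 eV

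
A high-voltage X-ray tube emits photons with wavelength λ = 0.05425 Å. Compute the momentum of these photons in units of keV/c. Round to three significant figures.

Take h = 6.62607015 × 10^-34 J·s, c = 2.99792458 × 10^8 m/s, 1 eV = 1.602176634 × 10^-19 J.
First convert: λ = 0.05425 Å = 5.425 × 10^-12 m.
The photon relation is p = h/λ, giving p = 1.221 × 10^-22 kg·m/s.
Converting to keV/c: p = 228.5 keV/c ≈ 229 keV/c.

229 keV/c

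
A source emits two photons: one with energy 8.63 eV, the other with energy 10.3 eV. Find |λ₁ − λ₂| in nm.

Using λ = hc/E: λ₁ = 1.437e-7 m, λ₂ = 1.204e-7 m.
|Δλ| = |1.437e-7 − 1.204e-7| = 2.33e-8 m = 23.3 nm.

23.3 nm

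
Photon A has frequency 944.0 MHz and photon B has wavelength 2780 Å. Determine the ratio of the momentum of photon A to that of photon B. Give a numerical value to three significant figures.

p_A = 2.086 × 10^-33 kg·m/s (from frequency = 944.0 MHz, via p = hf/c).
p_B = 2.383 × 10^-27 kg·m/s (from wavelength = 2780 Å, via p = h/λ).
Ratio = 2.086 × 10^-33 / 2.383 × 10^-27 = 8.75 × 10^-7.

8.75 × 10^-7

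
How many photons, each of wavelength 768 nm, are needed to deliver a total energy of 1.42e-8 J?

5.49e10 photons

Per-photon energy: E = 2.587e-19 J (from wavelength = 768 nm).
N = E_total / E_photon = 1.42e-8 J / 2.587e-19 J = 5.49e10.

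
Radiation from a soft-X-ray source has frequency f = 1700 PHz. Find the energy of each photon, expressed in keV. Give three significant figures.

First convert: f = 1700 PHz = 1.7·10^18 Hz.
Since E = hf for a photon, E = 1.126·10^-15 J.
Converting to keV: E = 7.031 keV ≈ 7.03 keV.

7.03 keV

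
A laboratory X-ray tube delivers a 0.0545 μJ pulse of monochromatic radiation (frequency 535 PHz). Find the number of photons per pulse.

1.54 × 10^8 photons

Per-photon energy: E = 3.545 × 10^-16 J (from frequency = 535 PHz).
N = E_total / E_photon = 5.45 × 10^-8 J / 3.545 × 10^-16 J = 1.54 × 10^8.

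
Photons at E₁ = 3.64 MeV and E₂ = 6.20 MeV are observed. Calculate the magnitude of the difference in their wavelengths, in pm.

0.141 pm

Using λ = hc/E: λ₁ = 3.406 × 10^-13 m, λ₂ = 2.000 × 10^-13 m.
|Δλ| = |3.406 × 10^-13 − 2.000 × 10^-13| = 1.41 × 10^-13 m = 0.141 pm.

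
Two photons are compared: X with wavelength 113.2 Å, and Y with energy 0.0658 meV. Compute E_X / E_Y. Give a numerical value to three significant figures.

1.66·10^6

E_X = 1.755·10^-17 J (from wavelength = 113.2 Å, via E = hc/λ).
E_Y = 1.054·10^-23 J (from energy = 0.0658 meV, via E given directly).
Ratio = 1.755·10^-17 / 1.054·10^-23 = 1.66·10^6.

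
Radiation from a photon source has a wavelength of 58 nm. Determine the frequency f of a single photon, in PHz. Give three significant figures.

5.17 PHz

(c = 2.99792458e8 m/s.)
In SI units: λ = 58 nm = 5.8e-8 m.
Apply f = c/λ: f = 5.169e15 Hz.
Converting to PHz: f = 5.169 PHz ≈ 5.17 PHz.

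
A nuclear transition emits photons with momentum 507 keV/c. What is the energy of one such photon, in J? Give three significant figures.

8.12e-14 J

In SI units: p = 507 keV/c = 2.7096e-22 kg·m/s.
Since E = pc for a photon, E = 8.123e-14 J.
So E ≈ 8.12e-14 J.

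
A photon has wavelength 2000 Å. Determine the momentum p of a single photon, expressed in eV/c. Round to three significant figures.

Use h = 6.62607015 × 10^-34 J·s, c = 2.99792458 × 10^8 m/s, 1 eV = 1.602176634 × 10^-19 J.
First convert: λ = 2000 Å = 2.0 × 10^-7 m.
The photon relation is p = h/λ, giving p = 3.313 × 10^-27 kg·m/s.
Converting to eV/c: p = 6.199 eV/c ≈ 6.20 eV/c.

6.20 eV/c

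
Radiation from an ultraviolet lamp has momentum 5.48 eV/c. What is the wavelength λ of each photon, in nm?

In SI units: p = 5.48 eV/c = 2.9287 × 10^-27 kg·m/s.
Since λ = h/p for a photon, λ = 2.262 × 10^-7 m.
Converting to nm: λ = 226.2 nm ≈ 226 nm.

226 nm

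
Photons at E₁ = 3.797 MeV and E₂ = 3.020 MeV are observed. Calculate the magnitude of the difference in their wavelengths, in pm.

0.0840 pm

Using λ = hc/E: λ₁ = 3.2653 × 10^-13 m, λ₂ = 4.1054 × 10^-13 m.
|Δλ| = |3.2653 × 10^-13 − 4.1054 × 10^-13| = 8.40 × 10^-14 m = 0.0840 pm.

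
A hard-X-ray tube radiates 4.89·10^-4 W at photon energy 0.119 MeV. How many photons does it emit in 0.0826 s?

2.12·10^9 photons

Total energy: E_total = P·t = 4.89·10^-4 × 0.0826 = 4.039·10^-5 J.
Per-photon energy: E = 1.907·10^-14 J.
N = E_total / E_photon = 2.12·10^9.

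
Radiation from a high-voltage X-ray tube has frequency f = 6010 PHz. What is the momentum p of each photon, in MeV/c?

(h = 6.62607015·10^-34 J·s, c = 2.99792458·10^8 m/s, 1 eV = 1.602176634·10^-19 J.)
First convert: f = 6010 PHz = 6.01·10^18 Hz.
For a photon p = hf/c, so p = 1.328·10^-23 kg·m/s.
Converting to MeV/c: p = 0.02486 MeV/c ≈ 0.0249 MeV/c.

0.0249 MeV/c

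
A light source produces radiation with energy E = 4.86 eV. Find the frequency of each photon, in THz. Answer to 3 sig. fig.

1180 THz

Convert to SI: E = 4.86 eV = 7.7866 × 10^-19 J.
Apply f = E/h: f = 1.175 × 10^15 Hz.
Converting to THz: f = 1175 THz ≈ 1180 THz.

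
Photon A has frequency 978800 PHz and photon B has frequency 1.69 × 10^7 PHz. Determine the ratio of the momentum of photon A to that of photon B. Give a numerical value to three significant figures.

0.0579

p_A = 2.163 × 10^-21 kg·m/s (from frequency = 978800 PHz, via p = hf/c).
p_B = 3.735 × 10^-20 kg·m/s (from frequency = 1.69 × 10^7 PHz, via p = hf/c).
Ratio = 2.163 × 10^-21 / 3.735 × 10^-20 = 0.0579.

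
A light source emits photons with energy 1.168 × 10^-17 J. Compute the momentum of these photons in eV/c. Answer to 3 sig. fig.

72.9 eV/c

For a photon p = E/c, so p = 3.896 × 10^-26 kg·m/s.
Converting to eV/c: p = 72.90 eV/c ≈ 72.9 eV/c.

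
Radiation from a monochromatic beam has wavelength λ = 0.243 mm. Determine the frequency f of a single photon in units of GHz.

1230 GHz

Use c = 2.99792458 × 10^8 m/s.
In SI units: λ = 0.243 mm = 2.43 × 10^-4 m.
Since f = c/λ for a photon, f = 1.234 × 10^12 Hz.
Converting to GHz: f = 1234 GHz ≈ 1230 GHz.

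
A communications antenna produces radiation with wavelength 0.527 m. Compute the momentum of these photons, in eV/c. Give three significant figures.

(h = 6.62607015e-34 J·s, c = 2.99792458e8 m/s, 1 eV = 1.602176634e-19 J.)
Since p = h/λ for a photon, p = 1.257e-33 kg·m/s.
Converting to eV/c: p = 2.353e-6 eV/c ≈ 2.35e-6 eV/c.

2.35e-6 eV/c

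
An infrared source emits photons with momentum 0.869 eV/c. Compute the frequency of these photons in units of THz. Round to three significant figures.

210 THz

Convert to SI: p = 0.869 eV/c = 4.6442 × 10^-28 kg·m/s.
Since f = pc/h for a photon, f = 2.101 × 10^14 Hz.
Converting to THz: f = 210.1 THz ≈ 210 THz.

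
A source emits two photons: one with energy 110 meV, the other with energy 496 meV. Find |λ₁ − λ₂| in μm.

8.77 μm

Using λ = hc/E: λ₁ = 1.127e-5 m, λ₂ = 2.500e-6 m.
|Δλ| = |1.127e-5 − 2.500e-6| = 8.77e-6 m = 8.77 μm.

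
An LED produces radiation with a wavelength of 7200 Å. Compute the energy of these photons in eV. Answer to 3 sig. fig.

1.72 eV

Convert to SI: λ = 7200 Å = 7.20e-7 m.
Apply E = hc/λ: E = 2.759e-19 J.
Converting to eV: E = 1.722 eV ≈ 1.72 eV.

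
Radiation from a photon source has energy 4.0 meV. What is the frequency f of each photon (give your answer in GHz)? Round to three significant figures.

Take h = 6.62607015·10^-34 J·s, 1 eV = 1.602176634·10^-19 J.
In SI units: E = 4.0 meV = 6.4087·10^-22 J.
Apply f = E/h: f = 9.672·10^11 Hz.
Converting to GHz: f = 967.2 GHz ≈ 967 GHz.

967 GHz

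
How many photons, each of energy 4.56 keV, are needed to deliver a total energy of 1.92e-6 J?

2.63e9 photons

Per-photon energy: E = 7.306e-16 J (from energy = 4.56 keV).
N = E_total / E_photon = 1.92e-6 J / 7.306e-16 J = 2.63e9.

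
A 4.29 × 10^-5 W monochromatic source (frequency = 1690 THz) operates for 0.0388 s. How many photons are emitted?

Total energy: E_total = P·t = 4.29 × 10^-5 × 0.0388 = 1.665 × 10^-6 J.
Per-photon energy: E = 1.120 × 10^-18 J.
N = E_total / E_photon = 1.49 × 10^12.

1.49 × 10^12 photons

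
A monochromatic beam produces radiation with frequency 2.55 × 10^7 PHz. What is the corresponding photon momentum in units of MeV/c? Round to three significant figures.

In SI units: f = 2.55 × 10^7 PHz = 2.55 × 10^22 Hz.
Since p = hf/c for a photon, p = 5.636 × 10^-20 kg·m/s.
Converting to MeV/c: p = 105.5 MeV/c ≈ 105 MeV/c.

105 MeV/c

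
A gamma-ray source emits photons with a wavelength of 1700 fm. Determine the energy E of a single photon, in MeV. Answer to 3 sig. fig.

(h = 6.62607015 × 10^-34 J·s, c = 2.99792458 × 10^8 m/s, 1 eV = 1.602176634 × 10^-19 J.)
First convert: λ = 1700 fm = 1.7 × 10^-12 m.
Apply E = hc/λ: E = 1.168 × 10^-13 J.
Converting to MeV: E = 0.7293 MeV ≈ 0.729 MeV.

0.729 MeV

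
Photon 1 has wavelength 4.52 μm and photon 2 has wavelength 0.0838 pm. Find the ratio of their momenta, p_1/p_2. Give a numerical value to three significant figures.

p_1 = 1.466e-28 kg·m/s (from wavelength = 4.52 μm, via p = h/λ).
p_2 = 7.907e-21 kg·m/s (from wavelength = 0.0838 pm, via p = h/λ).
Ratio = 1.466e-28 / 7.907e-21 = 1.85e-8.

1.85e-8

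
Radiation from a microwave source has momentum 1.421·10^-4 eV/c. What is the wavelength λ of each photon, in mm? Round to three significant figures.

Take h = 6.62607015·10^-34 J·s, c = 2.99792458·10^8 m/s, 1 eV = 1.602176634·10^-19 J.
First convert: p = 1.421·10^-4 eV/c = 7.5942·10^-32 kg·m/s.
Since λ = h/p for a photon, λ = 0.008725 m.
Converting to mm: λ = 8.725 mm ≈ 8.73 mm.

8.73 mm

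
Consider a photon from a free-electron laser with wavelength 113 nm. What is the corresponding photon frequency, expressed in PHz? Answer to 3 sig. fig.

First convert: λ = 113 nm = 1.13 × 10^-7 m.
Apply f = c/λ: f = 2.653 × 10^15 Hz.
Converting to PHz: f = 2.653 PHz ≈ 2.65 PHz.

2.65 PHz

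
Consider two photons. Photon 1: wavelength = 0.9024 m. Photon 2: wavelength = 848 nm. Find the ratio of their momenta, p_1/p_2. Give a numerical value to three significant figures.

9.40 × 10^-7

p_1 = 7.343 × 10^-34 kg·m/s (from wavelength = 0.9024 m, via p = h/λ).
p_2 = 7.814 × 10^-28 kg·m/s (from wavelength = 848 nm, via p = h/λ).
Ratio = 7.343 × 10^-34 / 7.814 × 10^-28 = 9.40 × 10^-7.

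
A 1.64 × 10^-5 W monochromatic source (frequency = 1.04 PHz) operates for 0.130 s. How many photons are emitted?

3.09 × 10^12 photons

Total energy: E_total = P·t = 1.64 × 10^-5 × 0.130 = 2.132 × 10^-6 J.
Per-photon energy: E = 6.891 × 10^-19 J.
N = E_total / E_photon = 3.09 × 10^12.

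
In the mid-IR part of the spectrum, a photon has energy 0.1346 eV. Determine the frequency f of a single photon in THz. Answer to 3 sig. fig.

Use h = 6.62607015 × 10^-34 J·s, 1 eV = 1.602176634 × 10^-19 J.
In SI units: E = 0.1346 eV = 2.1565 × 10^-20 J.
The photon relation is f = E/h, giving f = 3.255 × 10^13 Hz.
Converting to THz: f = 32.55 THz ≈ 32.5 THz.

32.5 THz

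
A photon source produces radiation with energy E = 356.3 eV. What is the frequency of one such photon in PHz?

Use h = 6.62607015e-34 J·s, 1 eV = 1.602176634e-19 J.
In SI units: E = 356.3 eV = 5.7086e-17 J.
Apply f = E/h: f = 8.615e16 Hz.
Converting to PHz: f = 86.15 PHz ≈ 86.2 PHz.

86.2 PHz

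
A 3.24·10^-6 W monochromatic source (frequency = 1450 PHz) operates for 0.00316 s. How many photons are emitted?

Total energy: E_total = P·t = 3.24·10^-6 × 0.00316 = 1.024·10^-8 J.
Per-photon energy: E = 9.608·10^-16 J.
N = E_total / E_photon = 1.07·10^7.

1.07·10^7 photons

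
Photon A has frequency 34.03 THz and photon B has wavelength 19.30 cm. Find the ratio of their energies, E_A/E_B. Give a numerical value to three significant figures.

2.19 × 10^4

E_A = 2.255 × 10^-20 J (from frequency = 34.03 THz, via E = hf).
E_B = 1.029 × 10^-24 J (from wavelength = 19.30 cm, via E = hc/λ).
Ratio = 2.255 × 10^-20 / 1.029 × 10^-24 = 2.19 × 10^4.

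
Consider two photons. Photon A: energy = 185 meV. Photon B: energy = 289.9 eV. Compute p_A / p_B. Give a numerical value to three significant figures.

6.38·10^-4

p_A = 9.887·10^-29 kg·m/s (from energy = 185 meV, via p = E/c).
p_B = 1.549·10^-25 kg·m/s (from energy = 289.9 eV, via p = E/c).
Ratio = 9.887·10^-29 / 1.549·10^-25 = 6.38·10^-4.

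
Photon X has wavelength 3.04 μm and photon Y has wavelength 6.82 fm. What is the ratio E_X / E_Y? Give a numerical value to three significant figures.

2.24 × 10^-9

E_X = 6.534 × 10^-20 J (from wavelength = 3.04 μm, via E = hc/λ).
E_Y = 2.913 × 10^-11 J (from wavelength = 6.82 fm, via E = hc/λ).
Ratio = 6.534 × 10^-20 / 2.913 × 10^-11 = 2.24 × 10^-9.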